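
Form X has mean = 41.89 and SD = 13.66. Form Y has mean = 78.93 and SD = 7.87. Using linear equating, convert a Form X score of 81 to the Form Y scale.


slope = SD_Y / SD_X = 7.87 / 13.66 ~ 0.5761
intercept = mean_Y - slope * mean_X = 78.93 - (7.87 / 13.66) * 41.89 ~ 54.7957
Y = slope * X + intercept. To avoid rounding drift from the rounded slope/intercept, evaluate the equivalent form Y = mean_Y + SD_Y * (X - mean_X) / SD_X at full precision:
Y = 78.93 + 7.87 * (81 - 41.89) / 13.66
Y = 78.93 + 7.87 * 39.11 / 13.66
Y = 78.93 + 307.7957 / 13.66
Y = 78.93 + 22.5326
Y = 101.4626

101.4626


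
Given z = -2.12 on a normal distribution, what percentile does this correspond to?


CDF(z) = 0.5 * (1 + erf(z/sqrt(2)))
erf(-1.4991) = -0.966
CDF = 0.017
Percentile rank = 0.017 * 100 = 1.7

1.7


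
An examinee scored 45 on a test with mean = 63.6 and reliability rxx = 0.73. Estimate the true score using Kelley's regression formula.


T_est = rxx * X + (1 - rxx) * mean
T_est = 0.73 * 45 + 0.27 * 63.6
T_est = 32.85 + 17.172
T_est = 50.022

50.022


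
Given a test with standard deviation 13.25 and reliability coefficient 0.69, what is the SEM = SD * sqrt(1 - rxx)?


SEM = SD * sqrt(1 - rxx)
SEM = 13.25 * sqrt(1 - 0.69)
SEM = 13.25 * sqrt(0.31) = 13.25 * 0.556776
SEM = 7.3773

7.3773


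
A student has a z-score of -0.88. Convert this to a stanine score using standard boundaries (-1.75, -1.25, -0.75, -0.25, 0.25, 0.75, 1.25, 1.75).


Stanine boundaries: [-1.75, -1.25, -0.75, -0.25, 0.25, 0.75, 1.25, 1.75]
z = -0.88
Check each boundary:
  z >= -1.75 -> could be stanine 2
  z >= -1.25 -> could be stanine 3
  z < -0.75
  z < -0.25
  z < 0.25
  z < 0.75
  z < 1.25
  z < 1.75
Highest qualifying boundary gives stanine = 3

3


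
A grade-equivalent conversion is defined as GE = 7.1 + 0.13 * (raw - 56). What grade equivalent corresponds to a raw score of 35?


raw - median = 35 - 56 = -21
slope * diff = 0.13 * -21 = -2.73
GE = 7.1 + -2.73
GE = 4.37

4.37


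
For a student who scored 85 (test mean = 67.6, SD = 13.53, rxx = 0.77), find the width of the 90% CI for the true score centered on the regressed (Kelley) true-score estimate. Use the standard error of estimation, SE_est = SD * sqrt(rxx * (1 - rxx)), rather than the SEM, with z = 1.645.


True score estimate = 0.77*85 + 0.23*67.6 = 80.998
SE_est = SD * sqrt(rxx * (1 - rxx)) = 13.53 * sqrt(0.77 * 0.23) = 13.53 * sqrt(0.1771) = 5.693864
CI = T_est +/- z * SE_est, so width = 2 * z * SE_est = 2 * 1.645 * 5.693864
Width = 18.7328

18.7328


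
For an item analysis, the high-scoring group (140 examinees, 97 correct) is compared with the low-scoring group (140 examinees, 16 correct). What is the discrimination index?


p_upper = 97/140 = 0.6929
p_lower = 16/140 = 0.1143
D = 0.6929 - 0.1143 = 0.5786

0.5786


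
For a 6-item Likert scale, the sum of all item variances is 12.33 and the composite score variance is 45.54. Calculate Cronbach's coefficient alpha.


alpha = (k/(k-1)) * (1 - sum(si^2)/s_total^2)
= (6/5) * (1 - 12.33/45.54)
alpha = 0.8751

0.8751


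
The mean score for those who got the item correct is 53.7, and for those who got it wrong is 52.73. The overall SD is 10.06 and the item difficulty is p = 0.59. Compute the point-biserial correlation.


q = 1 - p = 0.41
rpb = ((M1 - M0) / SD) * sqrt(p * q)
rpb = ((53.7 - 52.73) / 10.06) * sqrt(0.59 * 0.41)
rpb = 0.0474

0.0474


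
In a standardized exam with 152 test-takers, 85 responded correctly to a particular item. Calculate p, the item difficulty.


Item difficulty p = number correct / total examinees
p = 85 / 152
p = 0.5592

0.5592


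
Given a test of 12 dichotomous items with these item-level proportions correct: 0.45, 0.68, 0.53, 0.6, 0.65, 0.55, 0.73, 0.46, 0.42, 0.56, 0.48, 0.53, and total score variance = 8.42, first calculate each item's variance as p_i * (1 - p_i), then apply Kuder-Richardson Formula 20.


For each item, compute p_i * q_i:
  Item 1: 0.45 * 0.55 = 0.2475
  Item 2: 0.68 * 0.32 = 0.2176
  Item 3: 0.53 * 0.47 = 0.2491
  Item 4: 0.6 * 0.4 = 0.24
  Item 5: 0.65 * 0.35 = 0.2275
  Item 6: 0.55 * 0.45 = 0.2475
  Item 7: 0.73 * 0.27 = 0.1971
  Item 8: 0.46 * 0.54 = 0.2484
  Item 9: 0.42 * 0.58 = 0.2436
  Item 10: 0.56 * 0.44 = 0.2464
  Item 11: 0.48 * 0.52 = 0.2496
  Item 12: 0.53 * 0.47 = 0.2491
Sum(p_i * q_i) = 0.2475 + 0.2176 + 0.2491 + 0.24 + 0.2275 + 0.2475 + 0.1971 + 0.2484 + 0.2436 + 0.2464 + 0.2496 + 0.2491 = 2.8634
KR-20 = (k/(k-1)) * (1 - Sum(p_i*q_i) / Var_total)
= (12/11) * (1 - 2.8634/8.42)
= 1.0909 * 0.6599
KR-20 = 0.7199

0.7199


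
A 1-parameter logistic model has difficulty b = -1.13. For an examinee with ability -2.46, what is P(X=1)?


theta - b = -2.46 - -1.13 = -1.33
exp(-(theta - b)) = exp(1.33) = 3.781
P = 1 / (1 + 3.781)
P = 0.2092

0.2092


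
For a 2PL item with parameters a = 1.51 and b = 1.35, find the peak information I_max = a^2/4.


For 2PL, max info at theta = b = 1.35
I_max = a^2 / 4 = 1.51^2 / 4
= 2.2801 / 4
I_max = 0.57

0.57


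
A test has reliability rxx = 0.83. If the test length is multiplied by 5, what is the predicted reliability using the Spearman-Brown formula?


r_new = (n * rxx) / (1 + (n-1) * rxx)
r_new = (5 * 0.83) / (1 + 4 * 0.83)
r_new = 4.15 / 4.32
r_new = 0.9606

0.9606


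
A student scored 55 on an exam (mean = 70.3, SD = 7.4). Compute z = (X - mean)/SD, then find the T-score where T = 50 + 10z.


z = (X - mean) / SD = (55 - 70.3) / 7.4
z = -15.3 / 7.4
z = -2.0676
T-score = T = 50 + 10z
Carry z at full precision (z = -15.3 / 7.4) into the conversion:
T-score = 50 + 10 * (-15.3 / 7.4) = 50 + -153 / 7.4
T-score = 50 + -20.6757
T-score = 29.3243

29.3243


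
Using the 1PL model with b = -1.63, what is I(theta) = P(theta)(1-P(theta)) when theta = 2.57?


P = 1/(1+exp(-(2.57--1.63))) = 0.9852
I = P*(1-P) = 0.9852 * 0.0148
I = 0.0146

0.0146


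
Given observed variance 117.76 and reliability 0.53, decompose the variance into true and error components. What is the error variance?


var_true = rxx * var_obs = 0.53 * 117.76 = 62.4128
var_error = var_obs - var_true
var_error = 117.76 - 62.4128
var_error = 55.3472

55.3472


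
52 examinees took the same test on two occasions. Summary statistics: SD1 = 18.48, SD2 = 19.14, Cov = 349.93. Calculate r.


r = cov(X,Y) / (SD_X * SD_Y)
r = 349.93 / (18.48 * 19.14)
r = 349.93 / 353.7072
r = 0.9893

0.9893


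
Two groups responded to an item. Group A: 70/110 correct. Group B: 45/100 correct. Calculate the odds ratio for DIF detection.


Odds_A = 70/40 = 1.75
Odds_B = 45/55 = 0.8182
OR = Odds_A / Odds_B = 1.75 / 0.8182
Exactly, OR = (70 * 55) / (40 * 45) = 3850 / 1800
OR = 2.1389

2.1389


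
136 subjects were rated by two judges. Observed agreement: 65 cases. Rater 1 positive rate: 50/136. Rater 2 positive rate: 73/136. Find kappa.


P_o = 65/136 = 0.477941
P_e = (50*73 + 86*63) / 18496 = 0.490268
kappa = (P_o - P_e) / (1 - P_e)
kappa = (0.477941 - 0.490268) / (1 - 0.490268)
kappa = -0.0242

-0.0242


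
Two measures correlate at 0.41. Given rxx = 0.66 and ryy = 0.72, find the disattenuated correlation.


r_corrected = rxy / sqrt(rxx * ryy)
= 0.41 / sqrt(0.66 * 0.72)
= 0.41 / sqrt(0.4752)
= 0.41 / 0.689348
r_corrected = 0.5948

0.5948


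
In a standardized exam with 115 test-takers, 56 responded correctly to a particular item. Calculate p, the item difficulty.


Item difficulty p = number correct / total examinees
p = 56 / 115
p = 0.487

0.487


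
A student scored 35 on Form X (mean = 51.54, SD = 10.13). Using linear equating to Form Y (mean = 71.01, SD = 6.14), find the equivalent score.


slope = SD_Y / SD_X = 6.14 / 10.13 ~ 0.6061
intercept = mean_Y - slope * mean_X = 71.01 - (6.14 / 10.13) * 51.54 ~ 39.7706
Y = slope * X + intercept. To avoid rounding drift from the rounded slope/intercept, evaluate the equivalent form Y = mean_Y + SD_Y * (X - mean_X) / SD_X at full precision:
Y = 71.01 + 6.14 * (35 - 51.54) / 10.13
Y = 71.01 - 6.14 * 16.54 / 10.13
Y = 71.01 - 101.5556 / 10.13
Y = 71.01 - 10.0252
Y = 60.9848

60.9848


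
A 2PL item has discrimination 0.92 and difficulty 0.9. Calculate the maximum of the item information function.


For 2PL, max info at theta = b = 0.9
I_max = a^2 / 4 = 0.92^2 / 4
= 0.8464 / 4
I_max = 0.2116

0.2116


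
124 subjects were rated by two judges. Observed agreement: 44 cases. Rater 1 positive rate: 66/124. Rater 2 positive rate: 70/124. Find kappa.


P_o = 44/124 = 0.354839
P_e = (66*70 + 58*54) / 15376 = 0.504162
kappa = (P_o - P_e) / (1 - P_e)
kappa = (0.354839 - 0.504162) / (1 - 0.504162)
kappa = -0.3012

-0.3012


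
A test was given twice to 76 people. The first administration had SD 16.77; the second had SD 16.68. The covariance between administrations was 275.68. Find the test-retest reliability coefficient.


r = cov(X,Y) / (SD_X * SD_Y)
r = 275.68 / (16.77 * 16.68)
r = 275.68 / 279.7236
r = 0.9855

0.9855


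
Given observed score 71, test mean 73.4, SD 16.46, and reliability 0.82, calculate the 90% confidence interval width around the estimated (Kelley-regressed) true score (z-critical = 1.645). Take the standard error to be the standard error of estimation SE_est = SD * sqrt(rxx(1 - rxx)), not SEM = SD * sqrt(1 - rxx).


True score estimate = 0.82*71 + 0.18*73.4 = 71.432
SE_est = SD * sqrt(rxx * (1 - rxx)) = 16.46 * sqrt(0.82 * 0.18) = 16.46 * sqrt(0.1476) = 6.323725
CI = T_est +/- z * SE_est, so width = 2 * z * SE_est = 2 * 1.645 * 6.323725
Width = 20.8051

20.8051


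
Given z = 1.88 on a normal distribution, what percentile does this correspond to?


CDF(z) = 0.5 * (1 + erf(z/sqrt(2)))
erf(1.3294) = 0.9399
CDF = 0.9699
Percentile rank = 0.9699 * 100 = 96.99

96.99


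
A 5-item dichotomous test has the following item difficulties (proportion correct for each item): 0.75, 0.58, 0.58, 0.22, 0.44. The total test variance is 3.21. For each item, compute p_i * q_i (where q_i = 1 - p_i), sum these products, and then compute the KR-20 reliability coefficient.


For each item, compute p_i * q_i:
  Item 1: 0.75 * 0.25 = 0.1875
  Item 2: 0.58 * 0.42 = 0.2436
  Item 3: 0.58 * 0.42 = 0.2436
  Item 4: 0.22 * 0.78 = 0.1716
  Item 5: 0.44 * 0.56 = 0.2464
Sum(p_i * q_i) = 0.1875 + 0.2436 + 0.2436 + 0.1716 + 0.2464 = 1.0927
KR-20 = (k/(k-1)) * (1 - Sum(p_i*q_i) / Var_total)
= (5/4) * (1 - 1.0927/3.21)
= 1.25 * 0.6596
KR-20 = 0.8245

0.8245


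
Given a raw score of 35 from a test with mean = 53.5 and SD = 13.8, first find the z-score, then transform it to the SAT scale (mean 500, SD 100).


z = (X - mean) / SD = (35 - 53.5) / 13.8
z = -18.5 / 13.8
z = -1.3406
SAT-scale = SAT = 500 + 100z
Carry z at full precision (z = -18.5 / 13.8) into the conversion:
SAT-scale = 500 + 100 * (-18.5 / 13.8) = 500 + -1850 / 13.8
SAT-scale = 500 + -134.058
SAT-scale = 365.942

365.942


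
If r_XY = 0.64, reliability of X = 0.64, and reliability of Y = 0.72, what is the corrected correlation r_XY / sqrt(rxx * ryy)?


r_corrected = rxy / sqrt(rxx * ryy)
= 0.64 / sqrt(0.64 * 0.72)
= 0.64 / sqrt(0.4608)
= 0.64 / 0.678823
r_corrected = 0.9428

0.9428


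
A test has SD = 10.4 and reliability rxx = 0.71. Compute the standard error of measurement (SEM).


SEM = SD * sqrt(1 - rxx)
SEM = 10.4 * sqrt(1 - 0.71)
SEM = 10.4 * sqrt(0.29) = 10.4 * 0.538516
SEM = 5.6006

5.6006


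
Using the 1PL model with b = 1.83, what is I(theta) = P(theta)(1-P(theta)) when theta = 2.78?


P = 1/(1+exp(-(2.78-1.83))) = 0.7211
I = P*(1-P) = 0.7211 * 0.2789
I = 0.2011

0.2011


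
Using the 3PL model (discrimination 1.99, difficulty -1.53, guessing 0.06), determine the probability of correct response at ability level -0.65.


logit = 1.99*(-0.65 - -1.53) = 1.7512
P* = 1/(1 + exp(-1.7512)) = 0.8521
P = 0.06 + (1 - 0.06) * 0.8521
P = 0.861

0.861


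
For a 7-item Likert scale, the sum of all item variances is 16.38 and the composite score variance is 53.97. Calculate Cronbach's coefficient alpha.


alpha = (k/(k-1)) * (1 - sum(si^2)/s_total^2)
= (7/6) * (1 - 16.38/53.97)
alpha = 0.8126

0.8126


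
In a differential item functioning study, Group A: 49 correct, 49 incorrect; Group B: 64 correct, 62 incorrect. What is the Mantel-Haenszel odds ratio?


Odds_A = 49/49 = 1.0
Odds_B = 64/62 = 1.0323
OR = Odds_A / Odds_B = 1.0 / 1.0323
Exactly, OR = (49 * 62) / (49 * 64) = 3038 / 3136
OR = 0.9688

0.9688


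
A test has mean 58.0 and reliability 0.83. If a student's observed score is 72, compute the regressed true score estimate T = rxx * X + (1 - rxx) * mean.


T_est = rxx * X + (1 - rxx) * mean
T_est = 0.83 * 72 + 0.17 * 58.0
T_est = 59.76 + 9.86
T_est = 69.62

69.62


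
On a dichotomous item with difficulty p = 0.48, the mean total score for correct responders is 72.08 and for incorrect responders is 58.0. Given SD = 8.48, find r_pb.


q = 1 - p = 0.52
rpb = ((M1 - M0) / SD) * sqrt(p * q)
rpb = ((72.08 - 58.0) / 8.48) * sqrt(0.48 * 0.52)
rpb = 0.8295

0.8295


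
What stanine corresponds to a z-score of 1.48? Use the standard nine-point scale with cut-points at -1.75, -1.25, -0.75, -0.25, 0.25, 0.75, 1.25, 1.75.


Stanine boundaries: [-1.75, -1.25, -0.75, -0.25, 0.25, 0.75, 1.25, 1.75]
z = 1.48
Check each boundary:
  z >= -1.75 -> could be stanine 2
  z >= -1.25 -> could be stanine 3
  z >= -0.75 -> could be stanine 4
  z >= -0.25 -> could be stanine 5
  z >= 0.25 -> could be stanine 6
  z >= 0.75 -> could be stanine 7
  z >= 1.25 -> could be stanine 8
  z < 1.75
Highest qualifying boundary gives stanine = 8

8


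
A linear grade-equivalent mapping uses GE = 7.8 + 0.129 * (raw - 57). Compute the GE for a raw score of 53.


raw - median = 53 - 57 = -4
slope * diff = 0.129 * -4 = -0.516
GE = 7.8 + -0.516
GE = 7.284

7.284


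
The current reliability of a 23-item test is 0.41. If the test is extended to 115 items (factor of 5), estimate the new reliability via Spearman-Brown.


r_new = (n * rxx) / (1 + (n-1) * rxx)
r_new = (5 * 0.41) / (1 + 4 * 0.41)
r_new = 2.05 / 2.64
r_new = 0.7765

0.7765


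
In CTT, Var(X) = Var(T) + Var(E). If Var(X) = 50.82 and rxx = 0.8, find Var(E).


var_true = rxx * var_obs = 0.8 * 50.82 = 40.656
var_error = var_obs - var_true
var_error = 50.82 - 40.656
var_error = 10.164

10.164


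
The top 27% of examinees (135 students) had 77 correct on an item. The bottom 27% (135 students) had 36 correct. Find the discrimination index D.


p_upper = 77/135 = 0.5704
p_lower = 36/135 = 0.2667
D = 0.5704 - 0.2667 = 0.3037

0.3037


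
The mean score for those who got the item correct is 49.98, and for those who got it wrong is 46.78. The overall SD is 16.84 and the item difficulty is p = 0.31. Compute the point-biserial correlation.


q = 1 - p = 0.69
rpb = ((M1 - M0) / SD) * sqrt(p * q)
rpb = ((49.98 - 46.78) / 16.84) * sqrt(0.31 * 0.69)
rpb = 0.0879

0.0879


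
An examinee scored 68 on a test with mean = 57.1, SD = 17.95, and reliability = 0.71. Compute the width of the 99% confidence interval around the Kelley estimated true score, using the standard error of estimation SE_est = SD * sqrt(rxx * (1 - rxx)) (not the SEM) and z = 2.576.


True score estimate = 0.71*68 + 0.29*57.1 = 64.839
SE_est = SD * sqrt(rxx * (1 - rxx)) = 17.95 * sqrt(0.71 * 0.29) = 17.95 * sqrt(0.2059) = 8.145029
CI = T_est +/- z * SE_est, so width = 2 * z * SE_est = 2 * 2.576 * 8.145029
Width = 41.9632

41.9632


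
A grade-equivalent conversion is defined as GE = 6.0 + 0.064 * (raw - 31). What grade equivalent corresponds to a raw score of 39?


raw - median = 39 - 31 = 8
slope * diff = 0.064 * 8 = 0.512
GE = 6.0 + 0.512
GE = 6.512

6.512


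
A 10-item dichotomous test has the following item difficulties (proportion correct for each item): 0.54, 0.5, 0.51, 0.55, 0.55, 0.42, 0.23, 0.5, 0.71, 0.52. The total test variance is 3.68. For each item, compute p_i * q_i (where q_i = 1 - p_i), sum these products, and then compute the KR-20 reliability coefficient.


For each item, compute p_i * q_i:
  Item 1: 0.54 * 0.46 = 0.2484
  Item 2: 0.5 * 0.5 = 0.25
  Item 3: 0.51 * 0.49 = 0.2499
  Item 4: 0.55 * 0.45 = 0.2475
  Item 5: 0.55 * 0.45 = 0.2475
  Item 6: 0.42 * 0.58 = 0.2436
  Item 7: 0.23 * 0.77 = 0.1771
  Item 8: 0.5 * 0.5 = 0.25
  Item 9: 0.71 * 0.29 = 0.2059
  Item 10: 0.52 * 0.48 = 0.2496
Sum(p_i * q_i) = 0.2484 + 0.25 + 0.2499 + 0.2475 + 0.2475 + 0.2436 + 0.1771 + 0.25 + 0.2059 + 0.2496 = 2.3695
KR-20 = (k/(k-1)) * (1 - Sum(p_i*q_i) / Var_total)
= (10/9) * (1 - 2.3695/3.68)
= 1.1111 * 0.3561
KR-20 = 0.3957

0.3957


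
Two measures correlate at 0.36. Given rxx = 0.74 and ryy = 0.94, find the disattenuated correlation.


r_corrected = rxy / sqrt(rxx * ryy)
= 0.36 / sqrt(0.74 * 0.94)
= 0.36 / sqrt(0.6956)
= 0.36 / 0.834026
r_corrected = 0.4316

0.4316


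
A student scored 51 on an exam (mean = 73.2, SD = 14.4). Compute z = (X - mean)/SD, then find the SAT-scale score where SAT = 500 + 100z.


z = (X - mean) / SD = (51 - 73.2) / 14.4
z = -22.2 / 14.4
z = -1.5417
SAT-scale = SAT = 500 + 100z
Carry z at full precision (z = -22.2 / 14.4) into the conversion:
SAT-scale = 500 + 100 * (-22.2 / 14.4) = 500 + -2220 / 14.4
SAT-scale = 500 + -154.1667
SAT-scale = 345.8333

345.8333


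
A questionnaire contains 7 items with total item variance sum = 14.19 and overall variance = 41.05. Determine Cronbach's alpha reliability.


alpha = (k/(k-1)) * (1 - sum(si^2)/s_total^2)
= (7/6) * (1 - 14.19/41.05)
alpha = 0.7634

0.7634


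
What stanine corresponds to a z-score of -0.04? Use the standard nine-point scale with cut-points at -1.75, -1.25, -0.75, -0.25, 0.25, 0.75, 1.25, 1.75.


Stanine boundaries: [-1.75, -1.25, -0.75, -0.25, 0.25, 0.75, 1.25, 1.75]
z = -0.04
Check each boundary:
  z >= -1.75 -> could be stanine 2
  z >= -1.25 -> could be stanine 3
  z >= -0.75 -> could be stanine 4
  z >= -0.25 -> could be stanine 5
  z < 0.25
  z < 0.75
  z < 1.25
  z < 1.75
Highest qualifying boundary gives stanine = 5

5


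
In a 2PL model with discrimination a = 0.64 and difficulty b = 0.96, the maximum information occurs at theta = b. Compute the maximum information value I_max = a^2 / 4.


For 2PL, max info at theta = b = 0.96
I_max = a^2 / 4 = 0.64^2 / 4
= 0.4096 / 4
I_max = 0.1024

0.1024


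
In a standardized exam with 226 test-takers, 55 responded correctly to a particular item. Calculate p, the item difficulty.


Item difficulty p = number correct / total examinees
p = 55 / 226
p = 0.2434

0.2434


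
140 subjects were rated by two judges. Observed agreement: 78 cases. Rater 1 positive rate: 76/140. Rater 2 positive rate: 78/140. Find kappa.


P_o = 78/140 = 0.557143
P_e = (76*78 + 64*62) / 19600 = 0.504898
kappa = (P_o - P_e) / (1 - P_e)
kappa = (0.557143 - 0.504898) / (1 - 0.504898)
kappa = 0.1055

0.1055


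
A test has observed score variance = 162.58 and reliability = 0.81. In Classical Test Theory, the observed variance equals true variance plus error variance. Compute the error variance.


var_true = rxx * var_obs = 0.81 * 162.58 = 131.6898
var_error = var_obs - var_true
var_error = 162.58 - 131.6898
var_error = 30.8902

30.8902


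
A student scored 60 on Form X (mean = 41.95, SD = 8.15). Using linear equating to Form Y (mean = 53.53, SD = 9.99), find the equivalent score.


slope = SD_Y / SD_X = 9.99 / 8.15 ~ 1.2258
intercept = mean_Y - slope * mean_X = 53.53 - (9.99 / 8.15) * 41.95 ~ 2.1091
Y = slope * X + intercept. To avoid rounding drift from the rounded slope/intercept, evaluate the equivalent form Y = mean_Y + SD_Y * (X - mean_X) / SD_X at full precision:
Y = 53.53 + 9.99 * (60 - 41.95) / 8.15
Y = 53.53 + 9.99 * 18.05 / 8.15
Y = 53.53 + 180.3195 / 8.15
Y = 53.53 + 22.1251
Y = 75.6551

75.6551


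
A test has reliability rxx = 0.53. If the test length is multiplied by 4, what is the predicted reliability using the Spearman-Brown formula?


r_new = (n * rxx) / (1 + (n-1) * rxx)
r_new = (4 * 0.53) / (1 + 3 * 0.53)
r_new = 2.12 / 2.59
r_new = 0.8185

0.8185


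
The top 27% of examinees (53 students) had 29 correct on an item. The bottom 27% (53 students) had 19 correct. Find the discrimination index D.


p_upper = 29/53 = 0.5472
p_lower = 19/53 = 0.3585
D = 0.5472 - 0.3585 = 0.1887

0.1887


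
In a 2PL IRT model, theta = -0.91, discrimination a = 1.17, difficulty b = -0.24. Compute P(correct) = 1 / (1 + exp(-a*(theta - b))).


a*(theta - b) = 1.17 * (-0.91 - -0.24) = -0.7839
exp(--0.7839) = 2.19
P = 1 / (1 + 2.19)
P = 0.3135

0.3135


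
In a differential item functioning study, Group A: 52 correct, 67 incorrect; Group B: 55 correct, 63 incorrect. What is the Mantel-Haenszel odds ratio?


Odds_A = 52/67 = 0.7761
Odds_B = 55/63 = 0.873
OR = Odds_A / Odds_B = 0.7761 / 0.873
Exactly, OR = (52 * 63) / (67 * 55) = 3276 / 3685
OR = 0.889

0.889


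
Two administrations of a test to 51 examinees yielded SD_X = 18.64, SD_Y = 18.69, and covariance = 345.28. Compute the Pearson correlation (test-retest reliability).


r = cov(X,Y) / (SD_X * SD_Y)
r = 345.28 / (18.64 * 18.69)
r = 345.28 / 348.3816
r = 0.9911

0.9911


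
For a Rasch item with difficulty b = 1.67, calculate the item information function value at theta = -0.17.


P = 1/(1+exp(-(-0.17-1.67))) = 0.1371
I = P*(1-P) = 0.1371 * 0.8629
I = 0.1183

0.1183


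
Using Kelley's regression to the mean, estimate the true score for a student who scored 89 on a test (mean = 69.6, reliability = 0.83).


T_est = rxx * X + (1 - rxx) * mean
T_est = 0.83 * 89 + 0.17 * 69.6
T_est = 73.87 + 11.832
T_est = 85.702

85.702


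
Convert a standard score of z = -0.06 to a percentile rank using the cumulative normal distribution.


CDF(z) = 0.5 * (1 + erf(z/sqrt(2)))
erf(-0.0424) = -0.0478
CDF = 0.4761
Percentile rank = 0.4761 * 100 = 47.61

47.61


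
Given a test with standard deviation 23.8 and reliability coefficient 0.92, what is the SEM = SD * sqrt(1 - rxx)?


SEM = SD * sqrt(1 - rxx)
SEM = 23.8 * sqrt(1 - 0.92)
SEM = 23.8 * sqrt(0.08) = 23.8 * 0.282843
SEM = 6.7317

6.7317


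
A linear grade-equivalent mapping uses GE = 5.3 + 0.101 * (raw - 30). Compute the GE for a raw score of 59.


raw - median = 59 - 30 = 29
slope * diff = 0.101 * 29 = 2.929
GE = 5.3 + 2.929
GE = 8.229

8.229


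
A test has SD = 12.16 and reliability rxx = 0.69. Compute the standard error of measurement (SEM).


SEM = SD * sqrt(1 - rxx)
SEM = 12.16 * sqrt(1 - 0.69)
SEM = 12.16 * sqrt(0.31) = 12.16 * 0.556776
SEM = 6.7704

6.7704


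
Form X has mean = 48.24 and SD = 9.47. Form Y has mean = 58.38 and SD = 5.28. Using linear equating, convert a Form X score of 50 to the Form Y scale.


slope = SD_Y / SD_X = 5.28 / 9.47 ~ 0.5576
intercept = mean_Y - slope * mean_X = 58.38 - (5.28 / 9.47) * 48.24 ~ 31.4838
Y = slope * X + intercept. To avoid rounding drift from the rounded slope/intercept, evaluate the equivalent form Y = mean_Y + SD_Y * (X - mean_X) / SD_X at full precision:
Y = 58.38 + 5.28 * (50 - 48.24) / 9.47
Y = 58.38 + 5.28 * 1.76 / 9.47
Y = 58.38 + 9.2928 / 9.47
Y = 58.38 + 0.9813
Y = 59.3613

59.3613


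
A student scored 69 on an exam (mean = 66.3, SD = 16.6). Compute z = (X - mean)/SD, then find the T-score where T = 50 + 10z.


z = (X - mean) / SD = (69 - 66.3) / 16.6
z = 2.7 / 16.6
z = 0.1627
T-score = T = 50 + 10z
Carry z at full precision (z = 2.7 / 16.6) into the conversion:
T-score = 50 + 10 * (2.7 / 16.6) = 50 + 27 / 16.6
T-score = 50 + 1.6265
T-score = 51.6265

51.6265


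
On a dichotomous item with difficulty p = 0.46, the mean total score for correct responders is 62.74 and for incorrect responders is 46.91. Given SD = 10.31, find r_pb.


q = 1 - p = 0.54
rpb = ((M1 - M0) / SD) * sqrt(p * q)
rpb = ((62.74 - 46.91) / 10.31) * sqrt(0.46 * 0.54)
rpb = 0.7652

0.7652


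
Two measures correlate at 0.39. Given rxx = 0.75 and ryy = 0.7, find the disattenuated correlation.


r_corrected = rxy / sqrt(rxx * ryy)
= 0.39 / sqrt(0.75 * 0.7)
= 0.39 / sqrt(0.525)
= 0.39 / 0.724569
r_corrected = 0.5383

0.5383


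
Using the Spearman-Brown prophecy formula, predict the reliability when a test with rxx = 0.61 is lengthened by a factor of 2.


r_new = (n * rxx) / (1 + (n-1) * rxx)
r_new = (2 * 0.61) / (1 + 1 * 0.61)
r_new = 1.22 / 1.61
r_new = 0.7578

0.7578


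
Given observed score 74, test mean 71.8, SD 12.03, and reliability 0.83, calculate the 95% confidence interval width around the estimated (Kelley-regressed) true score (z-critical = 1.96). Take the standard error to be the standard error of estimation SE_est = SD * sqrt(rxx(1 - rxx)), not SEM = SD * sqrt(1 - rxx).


True score estimate = 0.83*74 + 0.17*71.8 = 73.626
SE_est = SD * sqrt(rxx * (1 - rxx)) = 12.03 * sqrt(0.83 * 0.17) = 12.03 * sqrt(0.1411) = 4.518863
CI = T_est +/- z * SE_est, so width = 2 * z * SE_est = 2 * 1.96 * 4.518863
Width = 17.7139

17.7139


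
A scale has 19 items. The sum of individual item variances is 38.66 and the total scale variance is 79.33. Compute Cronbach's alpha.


alpha = (k/(k-1)) * (1 - sum(si^2)/s_total^2)
= (19/18) * (1 - 38.66/79.33)
alpha = 0.5412

0.5412


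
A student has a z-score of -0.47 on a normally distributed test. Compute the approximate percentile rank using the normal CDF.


CDF(z) = 0.5 * (1 + erf(z/sqrt(2)))
erf(-0.3323) = -0.3616
CDF = 0.3192
Percentile rank = 0.3192 * 100 = 31.92

31.92


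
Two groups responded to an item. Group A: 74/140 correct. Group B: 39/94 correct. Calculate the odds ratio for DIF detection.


Odds_A = 74/66 = 1.1212
Odds_B = 39/55 = 0.7091
OR = Odds_A / Odds_B = 1.1212 / 0.7091
Exactly, OR = (74 * 55) / (66 * 39) = 4070 / 2574
OR = 1.5812

1.5812


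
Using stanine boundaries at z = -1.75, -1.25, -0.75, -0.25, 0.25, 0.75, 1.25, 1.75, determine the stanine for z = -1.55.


Stanine boundaries: [-1.75, -1.25, -0.75, -0.25, 0.25, 0.75, 1.25, 1.75]
z = -1.55
Check each boundary:
  z >= -1.75 -> could be stanine 2
  z < -1.25
  z < -0.75
  z < -0.25
  z < 0.25
  z < 0.75
  z < 1.25
  z < 1.75
Highest qualifying boundary gives stanine = 2

2


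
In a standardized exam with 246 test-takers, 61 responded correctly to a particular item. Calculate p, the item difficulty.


Item difficulty p = number correct / total examinees
p = 61 / 246
p = 0.248

0.248


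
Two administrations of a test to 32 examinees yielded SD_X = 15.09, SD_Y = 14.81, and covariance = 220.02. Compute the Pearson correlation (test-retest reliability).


r = cov(X,Y) / (SD_X * SD_Y)
r = 220.02 / (15.09 * 14.81)
r = 220.02 / 223.4829
r = 0.9845

0.9845


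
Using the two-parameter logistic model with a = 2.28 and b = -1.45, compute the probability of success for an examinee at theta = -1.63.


a*(theta - b) = 2.28 * (-1.63 - -1.45) = -0.4104
exp(--0.4104) = 1.5074
P = 1 / (1 + 1.5074)
P = 0.3988

0.3988


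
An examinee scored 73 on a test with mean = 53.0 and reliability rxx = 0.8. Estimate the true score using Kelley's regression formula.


T_est = rxx * X + (1 - rxx) * mean
T_est = 0.8 * 73 + 0.2 * 53.0
T_est = 58.4 + 10.6
T_est = 69.0

69.0


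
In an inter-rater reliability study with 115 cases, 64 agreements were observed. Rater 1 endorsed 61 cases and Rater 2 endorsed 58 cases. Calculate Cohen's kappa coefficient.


P_o = 64/115 = 0.556522
P_e = (61*58 + 54*57) / 13225 = 0.500265
kappa = (P_o - P_e) / (1 - P_e)
kappa = (0.556522 - 0.500265) / (1 - 0.500265)
kappa = 0.1126

0.1126


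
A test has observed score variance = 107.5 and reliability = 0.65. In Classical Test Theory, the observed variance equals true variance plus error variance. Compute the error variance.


var_true = rxx * var_obs = 0.65 * 107.5 = 69.875
var_error = var_obs - var_true
var_error = 107.5 - 69.875
var_error = 37.625

37.625


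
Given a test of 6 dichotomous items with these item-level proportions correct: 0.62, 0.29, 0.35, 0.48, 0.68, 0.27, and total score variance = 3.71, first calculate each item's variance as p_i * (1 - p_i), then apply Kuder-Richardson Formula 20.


For each item, compute p_i * q_i:
  Item 1: 0.62 * 0.38 = 0.2356
  Item 2: 0.29 * 0.71 = 0.2059
  Item 3: 0.35 * 0.65 = 0.2275
  Item 4: 0.48 * 0.52 = 0.2496
  Item 5: 0.68 * 0.32 = 0.2176
  Item 6: 0.27 * 0.73 = 0.1971
Sum(p_i * q_i) = 0.2356 + 0.2059 + 0.2275 + 0.2496 + 0.2176 + 0.1971 = 1.3333
KR-20 = (k/(k-1)) * (1 - Sum(p_i*q_i) / Var_total)
= (6/5) * (1 - 1.3333/3.71)
= 1.2 * 0.6406
KR-20 = 0.7687

0.7687


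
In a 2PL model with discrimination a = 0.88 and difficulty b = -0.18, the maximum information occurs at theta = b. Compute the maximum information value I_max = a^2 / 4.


For 2PL, max info at theta = b = -0.18
I_max = a^2 / 4 = 0.88^2 / 4
= 0.7744 / 4
I_max = 0.1936

0.1936


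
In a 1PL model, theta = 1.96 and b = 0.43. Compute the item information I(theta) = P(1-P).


P = 1/(1+exp(-(1.96-0.43))) = 0.822
I = P*(1-P) = 0.822 * 0.178
I = 0.1463

0.1463


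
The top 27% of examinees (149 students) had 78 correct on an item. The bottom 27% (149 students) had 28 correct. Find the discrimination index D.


p_upper = 78/149 = 0.5235
p_lower = 28/149 = 0.1879
D = 0.5235 - 0.1879 = 0.3356

0.3356


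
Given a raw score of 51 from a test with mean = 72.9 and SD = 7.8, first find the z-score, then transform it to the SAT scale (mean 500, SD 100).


z = (X - mean) / SD = (51 - 72.9) / 7.8
z = -21.9 / 7.8
z = -2.8077
SAT-scale = SAT = 500 + 100z
Carry z at full precision (z = -21.9 / 7.8) into the conversion:
SAT-scale = 500 + 100 * (-21.9 / 7.8) = 500 + -2190 / 7.8
SAT-scale = 500 + -280.7692
SAT-scale = 219.2308

219.2308


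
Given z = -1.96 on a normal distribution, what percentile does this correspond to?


CDF(z) = 0.5 * (1 + erf(z/sqrt(2)))
erf(-1.3859) = -0.95
CDF = 0.025
Percentile rank = 0.025 * 100 = 2.5

2.5


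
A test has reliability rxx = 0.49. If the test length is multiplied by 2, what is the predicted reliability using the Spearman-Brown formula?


r_new = (n * rxx) / (1 + (n-1) * rxx)
r_new = (2 * 0.49) / (1 + 1 * 0.49)
r_new = 0.98 / 1.49
r_new = 0.6577

0.6577


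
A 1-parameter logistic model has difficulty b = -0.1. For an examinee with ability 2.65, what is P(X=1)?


theta - b = 2.65 - -0.1 = 2.75
exp(-(theta - b)) = exp(-2.75) = 0.0639
P = 1 / (1 + 0.0639)
P = 0.9399

0.9399


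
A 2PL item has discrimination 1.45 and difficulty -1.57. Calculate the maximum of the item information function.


For 2PL, max info at theta = b = -1.57
I_max = a^2 / 4 = 1.45^2 / 4
= 2.1025 / 4
I_max = 0.5256

0.5256


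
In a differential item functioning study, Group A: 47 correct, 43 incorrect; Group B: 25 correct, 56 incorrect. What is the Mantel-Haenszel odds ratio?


Odds_A = 47/43 = 1.093
Odds_B = 25/56 = 0.4464
OR = Odds_A / Odds_B = 1.093 / 0.4464
Exactly, OR = (47 * 56) / (43 * 25) = 2632 / 1075
OR = 2.4484

2.4484


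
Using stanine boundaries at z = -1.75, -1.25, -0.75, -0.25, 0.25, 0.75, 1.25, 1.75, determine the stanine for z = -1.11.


Stanine boundaries: [-1.75, -1.25, -0.75, -0.25, 0.25, 0.75, 1.25, 1.75]
z = -1.11
Check each boundary:
  z >= -1.75 -> could be stanine 2
  z >= -1.25 -> could be stanine 3
  z < -0.75
  z < -0.25
  z < 0.25
  z < 0.75
  z < 1.25
  z < 1.75
Highest qualifying boundary gives stanine = 3

3


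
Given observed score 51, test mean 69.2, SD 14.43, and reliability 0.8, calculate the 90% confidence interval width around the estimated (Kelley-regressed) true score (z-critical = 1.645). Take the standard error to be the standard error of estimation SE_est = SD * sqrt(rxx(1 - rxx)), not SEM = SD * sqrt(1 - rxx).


True score estimate = 0.8*51 + 0.2*69.2 = 54.64
SE_est = SD * sqrt(rxx * (1 - rxx)) = 14.43 * sqrt(0.8 * 0.2) = 14.43 * sqrt(0.16) = 5.772
CI = T_est +/- z * SE_est, so width = 2 * z * SE_est = 2 * 1.645 * 5.772
Width = 18.9899

18.9899


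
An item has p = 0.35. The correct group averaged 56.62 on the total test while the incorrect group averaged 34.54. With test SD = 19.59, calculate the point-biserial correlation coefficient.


q = 1 - p = 0.65
rpb = ((M1 - M0) / SD) * sqrt(p * q)
rpb = ((56.62 - 34.54) / 19.59) * sqrt(0.35 * 0.65)
rpb = 0.5376

0.5376


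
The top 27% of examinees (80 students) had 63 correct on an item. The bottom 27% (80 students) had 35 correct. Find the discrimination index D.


p_upper = 63/80 = 0.7875
p_lower = 35/80 = 0.4375
D = 0.7875 - 0.4375 = 0.35

0.35


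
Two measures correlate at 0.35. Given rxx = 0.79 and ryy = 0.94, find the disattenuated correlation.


r_corrected = rxy / sqrt(rxx * ryy)
= 0.35 / sqrt(0.79 * 0.94)
= 0.35 / sqrt(0.7426)
= 0.35 / 0.861742
r_corrected = 0.4062

0.4062


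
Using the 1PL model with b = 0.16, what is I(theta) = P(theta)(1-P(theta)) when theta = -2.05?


P = 1/(1+exp(-(-2.05-0.16))) = 0.0989
I = P*(1-P) = 0.0989 * 0.9011
I = 0.0891

0.0891


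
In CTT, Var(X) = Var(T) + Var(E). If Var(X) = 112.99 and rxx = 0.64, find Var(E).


var_true = rxx * var_obs = 0.64 * 112.99 = 72.3136
var_error = var_obs - var_true
var_error = 112.99 - 72.3136
var_error = 40.6764

40.6764


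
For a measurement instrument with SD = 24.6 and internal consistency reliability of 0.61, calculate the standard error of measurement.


SEM = SD * sqrt(1 - rxx)
SEM = 24.6 * sqrt(1 - 0.61)
SEM = 24.6 * sqrt(0.39) = 24.6 * 0.6245
SEM = 15.3627

15.3627


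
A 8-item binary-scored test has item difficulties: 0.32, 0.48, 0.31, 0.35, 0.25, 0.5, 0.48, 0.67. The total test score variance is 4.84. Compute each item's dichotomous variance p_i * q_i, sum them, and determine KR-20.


For each item, compute p_i * q_i:
  Item 1: 0.32 * 0.68 = 0.2176
  Item 2: 0.48 * 0.52 = 0.2496
  Item 3: 0.31 * 0.69 = 0.2139
  Item 4: 0.35 * 0.65 = 0.2275
  Item 5: 0.25 * 0.75 = 0.1875
  Item 6: 0.5 * 0.5 = 0.25
  Item 7: 0.48 * 0.52 = 0.2496
  Item 8: 0.67 * 0.33 = 0.2211
Sum(p_i * q_i) = 0.2176 + 0.2496 + 0.2139 + 0.2275 + 0.1875 + 0.25 + 0.2496 + 0.2211 = 1.8168
KR-20 = (k/(k-1)) * (1 - Sum(p_i*q_i) / Var_total)
= (8/7) * (1 - 1.8168/4.84)
= 1.1429 * 0.6246
KR-20 = 0.7139

0.7139


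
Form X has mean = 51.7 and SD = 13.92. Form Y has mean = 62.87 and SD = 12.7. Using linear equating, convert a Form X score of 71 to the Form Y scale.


slope = SD_Y / SD_X = 12.7 / 13.92 ~ 0.9124
intercept = mean_Y - slope * mean_X = 62.87 - (12.7 / 13.92) * 51.7 ~ 15.7012
Y = slope * X + intercept. To avoid rounding drift from the rounded slope/intercept, evaluate the equivalent form Y = mean_Y + SD_Y * (X - mean_X) / SD_X at full precision:
Y = 62.87 + 12.7 * (71 - 51.7) / 13.92
Y = 62.87 + 12.7 * 19.3 / 13.92
Y = 62.87 + 245.11 / 13.92
Y = 62.87 + 17.6085
Y = 80.4785

80.4785


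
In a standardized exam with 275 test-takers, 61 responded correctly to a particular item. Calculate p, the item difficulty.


Item difficulty p = number correct / total examinees
p = 61 / 275
p = 0.2218

0.2218


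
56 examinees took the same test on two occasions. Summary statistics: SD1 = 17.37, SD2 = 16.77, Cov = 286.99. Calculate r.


r = cov(X,Y) / (SD_X * SD_Y)
r = 286.99 / (17.37 * 16.77)
r = 286.99 / 291.2949
r = 0.9852

0.9852


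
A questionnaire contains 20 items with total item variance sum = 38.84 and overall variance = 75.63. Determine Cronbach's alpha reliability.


alpha = (k/(k-1)) * (1 - sum(si^2)/s_total^2)
= (20/19) * (1 - 38.84/75.63)
alpha = 0.512

0.512


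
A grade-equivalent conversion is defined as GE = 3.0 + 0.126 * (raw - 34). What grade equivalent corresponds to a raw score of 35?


raw - median = 35 - 34 = 1
slope * diff = 0.126 * 1 = 0.126
GE = 3.0 + 0.126
GE = 3.126

3.126


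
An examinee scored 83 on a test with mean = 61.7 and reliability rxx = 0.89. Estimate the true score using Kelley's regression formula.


T_est = rxx * X + (1 - rxx) * mean
T_est = 0.89 * 83 + 0.11 * 61.7
T_est = 73.87 + 6.787
T_est = 80.657

80.657


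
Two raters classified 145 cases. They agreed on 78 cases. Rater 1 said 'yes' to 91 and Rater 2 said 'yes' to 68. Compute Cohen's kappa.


P_o = 78/145 = 0.537931
P_e = (91*68 + 54*77) / 21025 = 0.492081
kappa = (P_o - P_e) / (1 - P_e)
kappa = (0.537931 - 0.492081) / (1 - 0.492081)
kappa = 0.0903

0.0903


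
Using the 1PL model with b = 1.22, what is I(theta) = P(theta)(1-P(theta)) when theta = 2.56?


P = 1/(1+exp(-(2.56-1.22))) = 0.7925
I = P*(1-P) = 0.7925 * 0.2075
I = 0.1644

0.1644


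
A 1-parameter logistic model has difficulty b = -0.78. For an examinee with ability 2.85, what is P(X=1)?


theta - b = 2.85 - -0.78 = 3.63
exp(-(theta - b)) = exp(-3.63) = 0.0265
P = 1 / (1 + 0.0265)
P = 0.9742

0.9742


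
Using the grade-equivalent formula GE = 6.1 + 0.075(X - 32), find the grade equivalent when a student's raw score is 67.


raw - median = 67 - 32 = 35
slope * diff = 0.075 * 35 = 2.625
GE = 6.1 + 2.625
GE = 8.725

8.725


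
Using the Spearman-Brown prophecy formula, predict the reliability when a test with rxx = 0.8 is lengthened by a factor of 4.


r_new = (n * rxx) / (1 + (n-1) * rxx)
r_new = (4 * 0.8) / (1 + 3 * 0.8)
r_new = 3.2 / 3.4
r_new = 0.9412

0.9412


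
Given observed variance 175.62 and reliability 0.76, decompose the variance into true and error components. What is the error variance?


var_true = rxx * var_obs = 0.76 * 175.62 = 133.4712
var_error = var_obs - var_true
var_error = 175.62 - 133.4712
var_error = 42.1488

42.1488


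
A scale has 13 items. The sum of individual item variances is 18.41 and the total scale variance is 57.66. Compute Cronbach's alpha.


alpha = (k/(k-1)) * (1 - sum(si^2)/s_total^2)
= (13/12) * (1 - 18.41/57.66)
alpha = 0.7374

0.7374


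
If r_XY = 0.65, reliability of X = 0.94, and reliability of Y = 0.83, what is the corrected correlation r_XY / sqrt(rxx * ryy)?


r_corrected = rxy / sqrt(rxx * ryy)
= 0.65 / sqrt(0.94 * 0.83)
= 0.65 / sqrt(0.7802)
= 0.65 / 0.883289
r_corrected = 0.7359

0.7359


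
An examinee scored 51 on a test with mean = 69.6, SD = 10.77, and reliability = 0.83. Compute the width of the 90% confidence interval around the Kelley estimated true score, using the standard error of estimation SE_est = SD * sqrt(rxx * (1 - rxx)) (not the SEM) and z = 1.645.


True score estimate = 0.83*51 + 0.17*69.6 = 54.162
SE_est = SD * sqrt(rxx * (1 - rxx)) = 10.77 * sqrt(0.83 * 0.17) = 10.77 * sqrt(0.1411) = 4.045565
CI = T_est +/- z * SE_est, so width = 2 * z * SE_est = 2 * 1.645 * 4.045565
Width = 13.3099

13.3099


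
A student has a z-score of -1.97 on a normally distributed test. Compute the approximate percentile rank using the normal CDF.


CDF(z) = 0.5 * (1 + erf(z/sqrt(2)))
erf(-1.393) = -0.9512
CDF = 0.0244
Percentile rank = 0.0244 * 100 = 2.44

2.44


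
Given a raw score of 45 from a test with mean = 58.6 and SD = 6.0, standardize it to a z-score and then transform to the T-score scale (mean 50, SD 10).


z = (X - mean) / SD = (45 - 58.6) / 6.0
z = -13.6 / 6.0
z = -2.2667
T-score = T = 50 + 10z
Carry z at full precision (z = -13.6 / 6.0) into the conversion:
T-score = 50 + 10 * (-13.6 / 6.0) = 50 + -136 / 6.0
T-score = 50 + -22.6667
T-score = 27.3333

27.3333


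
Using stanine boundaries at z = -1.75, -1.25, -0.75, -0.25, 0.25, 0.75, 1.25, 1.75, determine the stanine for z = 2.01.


Stanine boundaries: [-1.75, -1.25, -0.75, -0.25, 0.25, 0.75, 1.25, 1.75]
z = 2.01
Check each boundary:
  z >= -1.75 -> could be stanine 2
  z >= -1.25 -> could be stanine 3
  z >= -0.75 -> could be stanine 4
  z >= -0.25 -> could be stanine 5
  z >= 0.25 -> could be stanine 6
  z >= 0.75 -> could be stanine 7
  z >= 1.25 -> could be stanine 8
  z >= 1.75 -> could be stanine 9
Highest qualifying boundary gives stanine = 9

9


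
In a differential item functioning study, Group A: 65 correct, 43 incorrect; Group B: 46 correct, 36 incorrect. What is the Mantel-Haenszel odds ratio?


Odds_A = 65/43 = 1.5116
Odds_B = 46/36 = 1.2778
OR = Odds_A / Odds_B = 1.5116 / 1.2778
Exactly, OR = (65 * 36) / (43 * 46) = 2340 / 1978
OR = 1.183

1.183


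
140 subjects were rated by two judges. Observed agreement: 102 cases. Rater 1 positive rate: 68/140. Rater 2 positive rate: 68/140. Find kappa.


P_o = 102/140 = 0.728571
P_e = (68*68 + 72*72) / 19600 = 0.500408
kappa = (P_o - P_e) / (1 - P_e)
kappa = (0.728571 - 0.500408) / (1 - 0.500408)
kappa = 0.4567

0.4567
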